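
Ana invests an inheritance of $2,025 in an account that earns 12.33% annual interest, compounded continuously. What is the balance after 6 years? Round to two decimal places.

$4,243.42

A = P·e^(rt) = 2,025·e^(0.1233·6) = 2,025·e^0.7398.
e^0.7398 ≈ 2.095516369, so A ≈ 4,243.4206.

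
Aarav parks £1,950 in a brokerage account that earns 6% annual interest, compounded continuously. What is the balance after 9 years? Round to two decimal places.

A = P·e^(rt) = 1,950·e^(0.06·9) = 1,950·e^0.54.
e^0.54 ≈ 1.716006862, so A ≈ 3,346.2134.

£3,346.21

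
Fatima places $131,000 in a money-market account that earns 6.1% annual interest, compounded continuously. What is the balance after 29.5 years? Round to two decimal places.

$792,107.66

A = P·e^(rt) = 131,000·e^(0.061·29.5) = 131,000·e^1.7995.
e^1.7995 ≈ 6.04662339676, so A ≈ 792,107.6650.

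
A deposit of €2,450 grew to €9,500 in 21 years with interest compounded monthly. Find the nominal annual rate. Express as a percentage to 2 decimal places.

(1 + r/12)^252 = 9,500/2,450 = 3.87755.
1 + r/12 = 3.87755^(1/252) ≈ 1.005392, so r/12 ≈ 0.00539228.
r ≈ 12·0.00539228 = 6.47073%.

6.47%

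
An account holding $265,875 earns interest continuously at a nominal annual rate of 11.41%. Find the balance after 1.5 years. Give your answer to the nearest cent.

A = P·e^(rt) = 265,875·e^(0.1141·1.5) = 265,875·e^0.17115.
e^0.17115 ≈ 1.18666873598, so A ≈ 315,505.5502.

$315,505.55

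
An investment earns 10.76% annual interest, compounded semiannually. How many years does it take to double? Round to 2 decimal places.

6.61 years

(1 + 0.0538)^(2t) = 2.
2t = ln 2 / ln(1 + 0.0538) ≈ 0.69315/0.0524027 ≈ 13.2273.
t ≈ 6.6137.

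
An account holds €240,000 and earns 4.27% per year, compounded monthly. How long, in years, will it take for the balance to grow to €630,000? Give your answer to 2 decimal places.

(1 + 0.00355833)^(12t) = 630,000/240,000 = 2.625.
12t·ln(1 + 0.00355833) = ln(2.625); 12t = 0.96508/0.00355202 ≈ 271.6994.
t ≈ 22.6416 years.

22.64 years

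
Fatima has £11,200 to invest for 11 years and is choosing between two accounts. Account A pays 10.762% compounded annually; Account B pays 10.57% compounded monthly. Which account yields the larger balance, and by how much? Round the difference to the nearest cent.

Account B, by £1,165.95

A: (1 + 0.10762)^11 ≈ 3.0782130847, so 11,200 × 3.0782130847 ≈ 34,475.9865.
B: (1 + 0.1057/12)^132 ≈ 3.1823157282, so 11,200 × 3.1823157282 ≈ 35,641.9362.
Difference ≈ 1,165.9496 in favor of B.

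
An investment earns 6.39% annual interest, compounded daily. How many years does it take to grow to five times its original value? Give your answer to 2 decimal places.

25.19 years

(1 + 0.000175068)^(365t) = 5.
365t = ln 5 / ln(1 + 0.000175068) ≈ 1.6094/0.000175053 ≈ 9193.9946.
t ≈ 25.1890.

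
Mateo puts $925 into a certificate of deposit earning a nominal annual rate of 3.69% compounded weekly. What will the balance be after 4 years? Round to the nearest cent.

Periodic rate = 3.69%/52 = 0.000709615; periods = 52·4 = 208.
A = 925·(1 + 0.0369/52)^208 ≈ 925·1.158988515 ≈ 1,072.0644.

$1,072.06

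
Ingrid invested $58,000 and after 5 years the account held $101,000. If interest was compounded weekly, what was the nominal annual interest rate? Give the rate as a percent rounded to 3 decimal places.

11.105%

(1 + r/52)^260 = 101,000/58,000 = 1.74138.
1 + r/52 = 1.74138^(1/260) ≈ 1.002136, so r/52 ≈ 0.00213565.
r ≈ 52·0.00213565 = 11.10539%.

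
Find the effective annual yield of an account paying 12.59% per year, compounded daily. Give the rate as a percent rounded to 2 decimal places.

One year is 365 periods at 0.000344932 each: (1 + 0.000344932)^365 ≈ 1.134144.
EAR = 1.134144 − 1 ≈ 13.41441%.

13.41%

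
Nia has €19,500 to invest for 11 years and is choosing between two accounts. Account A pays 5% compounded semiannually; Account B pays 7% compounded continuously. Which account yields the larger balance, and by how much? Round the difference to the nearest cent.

Account B, by €8,544.80

A: (1 + 0.025)^22 ≈ 1.7215713976, so 19,500 × 1.7215713976 ≈ 33,570.6423.
B: e^(0.07·11) = e^0.77 ≈ 2.1597662538, so 19,500 × 2.1597662538 ≈ 42,115.4419.
Difference ≈ 8,544.7997 in favor of B.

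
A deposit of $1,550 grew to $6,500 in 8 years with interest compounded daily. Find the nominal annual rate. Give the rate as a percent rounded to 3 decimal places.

17.924%

The 2920-period growth factor is 6,500/1,550 = 4.19355.
r/365 = 4.19355^(1/2920) − 1 ≈ 0.000491061, so r ≈ 365·0.000491061 = 17.92374%.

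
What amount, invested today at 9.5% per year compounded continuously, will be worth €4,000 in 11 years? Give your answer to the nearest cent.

P = A·e^(−rt) = 4,000·e^(−1.045).
e^(−1.045) ≈ 0.3516918194, so P ≈ 1,406.7673.

€1,406.77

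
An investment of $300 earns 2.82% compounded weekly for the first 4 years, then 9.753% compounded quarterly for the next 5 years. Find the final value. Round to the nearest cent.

After 4 years at 2.82%: 300 × 1.1193738 ≈ 335.8121.
Then 5 years at 9.753%: 335.8121 × 1.6189857 ≈ 543.6751.

$543.68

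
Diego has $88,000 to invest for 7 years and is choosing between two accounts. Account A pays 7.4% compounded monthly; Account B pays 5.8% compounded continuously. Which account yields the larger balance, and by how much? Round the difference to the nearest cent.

Account A, by $15,417.28

A: (1 + 0.074/12)^84 ≈ 1.6759989394, so 88,000 × 1.6759989394 ≈ 147,487.9067.
B: e^(0.058·7) = e^0.406 ≈ 1.50080255246, so 88,000 × 1.50080255246 ≈ 132,070.6246.
Difference ≈ 15,417.2821 in favor of A.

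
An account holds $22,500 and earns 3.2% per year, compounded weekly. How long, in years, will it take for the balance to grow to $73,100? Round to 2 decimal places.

36.83 years

We need (1 + 0.000615385)^(52t) = 3.2489, so 52t = ln 3.2489 / ln 1.000615 ≈ 1915.3478.
t ≈ 1915.3478/52 = 36.8336 years.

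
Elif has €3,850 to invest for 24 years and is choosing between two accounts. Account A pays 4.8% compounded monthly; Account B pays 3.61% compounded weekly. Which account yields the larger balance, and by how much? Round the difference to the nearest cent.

Account A, by €3,001.59

Account A growth factor: (1 + 0.004)^288 ≈ 3.1572523051; balance ≈ 12,155.4214.
Account B growth factor: (1 + 0.0361/52)^1248 ≈ 2.3776186; balance ≈ 9,153.8316.
Account A is larger by 3,001.5898.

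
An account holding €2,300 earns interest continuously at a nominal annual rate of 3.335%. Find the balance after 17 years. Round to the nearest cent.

A = P·e^(rt) = 2,300·e^(0.03335·17) = 2,300·e^0.56695.
e^0.56695 ≈ 1.762882053, so A ≈ 4,054.6287.

€4,054.63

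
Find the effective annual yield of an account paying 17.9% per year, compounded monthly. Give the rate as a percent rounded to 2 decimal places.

19.44%

One year is 12 periods at 0.0149167 each: (1 + 0.0149167)^12 ≈ 1.194441.
EAR = 1.194441 − 1 ≈ 19.44408%.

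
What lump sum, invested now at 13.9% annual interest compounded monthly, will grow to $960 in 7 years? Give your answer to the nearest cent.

Growth factor = (1 + 0.139/12)^84 ≈ 2.63111537.
P = 960/2.63111537 ≈ 364.8643.

$364.86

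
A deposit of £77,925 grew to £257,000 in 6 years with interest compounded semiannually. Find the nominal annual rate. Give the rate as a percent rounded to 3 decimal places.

The 12-period growth factor is 257,000/77,925 = 3.29804.
r/2 = 3.29804^(1/12) − 1 ≈ 0.104557, so r ≈ 2·0.104557 = 20.91135%.

20.911%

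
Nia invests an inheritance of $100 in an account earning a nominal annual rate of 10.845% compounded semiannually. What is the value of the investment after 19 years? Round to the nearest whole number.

$744

Periodic rate = 10.845%/2 = 0.054225; periods = 2·19 = 38.
A = 100·(1 + 0.054225)^38 ≈ 100·7.43816511 ≈ 743.8165.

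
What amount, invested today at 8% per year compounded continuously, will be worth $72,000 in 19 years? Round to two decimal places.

$15,747.26

P = A·e^(−rt) = 72,000·e^(−1.52).
e^(−1.52) ≈ 0.21871188695, so P ≈ 15,747.2559.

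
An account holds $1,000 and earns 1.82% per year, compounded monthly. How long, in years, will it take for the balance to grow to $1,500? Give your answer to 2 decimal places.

(1 + 0.00151667)^(12t) = 1,500/1,000 = 1.5.
12t·ln(1 + 0.00151667) = ln(1.5); 12t = 0.40547/0.00151552 ≈ 267.5423.
t ≈ 22.2952 years.

22.30 years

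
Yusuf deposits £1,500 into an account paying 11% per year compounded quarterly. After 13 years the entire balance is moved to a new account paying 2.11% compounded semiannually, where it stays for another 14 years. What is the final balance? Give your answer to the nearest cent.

£8,248.31

After 13 years at 11%: 1,500 × 4.098785475 ≈ 6,148.1782.
Then 14 years at 2.11%: 6,148.1782 × 1.341586191 ≈ 8,248.3110.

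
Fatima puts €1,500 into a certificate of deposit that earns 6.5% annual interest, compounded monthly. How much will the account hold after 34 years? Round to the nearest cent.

Growth factor = (1 + 0.065/12)^408 ≈ 9.0615130544.
A ≈ 1,500 × 9.0615130544 ≈ 13,592.2696.

€13,592.27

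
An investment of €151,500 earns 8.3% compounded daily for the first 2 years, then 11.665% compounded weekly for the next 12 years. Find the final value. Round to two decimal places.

€724,005.53

After 2 years at 8.3%: 151,500 × 1.18055082321 ≈ 178,853.4497.
Then 12 years at 11.665%: 178,853.4497 × 4.04803784083 ≈ 724,005.5324.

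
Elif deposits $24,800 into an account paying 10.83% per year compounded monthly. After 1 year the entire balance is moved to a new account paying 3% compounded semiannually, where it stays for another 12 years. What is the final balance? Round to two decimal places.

$39,487.52

Phase 1: 24,800·(1 + 0.009025)^12 ≈ 27,623.2517.
Phase 2: 27,623.2517·(1 + 0.015)^24 ≈ 39,487.5159.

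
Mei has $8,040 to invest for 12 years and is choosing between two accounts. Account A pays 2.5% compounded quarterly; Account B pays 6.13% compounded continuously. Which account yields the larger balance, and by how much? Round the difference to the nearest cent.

A: (1 + 0.00625)^48 ≈ 1.3485991513, so 8,040 × 1.3485991513 ≈ 10,842.7372.
B: e^(0.0613·12) = e^0.7356 ≈ 2.0867336572, so 8,040 × 2.0867336572 ≈ 16,777.3386.
Difference ≈ 5,934.6014 in favor of B.

Account B, by $5,934.60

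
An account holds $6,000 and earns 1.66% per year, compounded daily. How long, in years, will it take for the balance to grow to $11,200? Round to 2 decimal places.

37.60 years

We need (1 + 0.0000454795)^(365t) = 1.8667, so 365t = ln 1.8667 / ln 1.000045 ≈ 13724.1869.
t ≈ 13724.1869/365 = 37.6005 years.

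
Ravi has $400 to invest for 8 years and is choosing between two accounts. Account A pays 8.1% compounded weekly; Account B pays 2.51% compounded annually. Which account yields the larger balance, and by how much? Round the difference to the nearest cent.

Account A, by $276.56

Account A growth factor: (1 + 0.081/52)^416 ≈ 1.91074999; balance ≈ 764.3000.
Account B growth factor: (1 + 0.0251)^8 ≈ 1.21935417; balance ≈ 487.7417.
Account A is larger by 276.5583.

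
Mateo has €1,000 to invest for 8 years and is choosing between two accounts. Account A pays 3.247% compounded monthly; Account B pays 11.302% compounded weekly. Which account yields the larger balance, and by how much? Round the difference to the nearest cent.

Account B, by €1,171.27

Account A growth factor: (1 + 0.03247/12)^96 ≈ 1.296164085; balance ≈ 1,296.1641.
Account B growth factor: (1 + 0.11302/52)^416 ≈ 2.467434243; balance ≈ 2,467.4342.
Account B is larger by 1,171.2702.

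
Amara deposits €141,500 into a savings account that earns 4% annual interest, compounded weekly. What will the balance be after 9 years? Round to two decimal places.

€202,788.05

Periodic rate = 4%/52 = 0.000769231; periods = 52·9 = 468.
A = 141,500·(1 + 0.04/52)^468 ≈ 141,500·1.43313106901 ≈ 202,788.0463.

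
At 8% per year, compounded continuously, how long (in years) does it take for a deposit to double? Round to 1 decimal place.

e^(0.08t) = 2, so 0.08t = ln 2 ≈ 0.69315.
t ≈ 0.69315/0.08 ≈ 8.6643.

8.7 years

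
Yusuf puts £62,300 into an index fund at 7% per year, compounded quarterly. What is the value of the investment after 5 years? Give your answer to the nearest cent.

£88,140.68

Periodic rate = 7%/4 = 0.0175; periods = 4·5 = 20.
A = 62,300·(1 + 0.0175)^20 ≈ 62,300·1.4147781958 ≈ 88,140.6816.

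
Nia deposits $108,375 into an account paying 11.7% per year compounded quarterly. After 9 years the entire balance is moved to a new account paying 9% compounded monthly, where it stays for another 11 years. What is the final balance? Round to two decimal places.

Phase 1: 108,375·(1 + 0.02925)^36 ≈ 305,971.2597.
Phase 2: 305,971.2597·(1 + 0.0075)^132 ≈ 820,404.1903.

$820,404.19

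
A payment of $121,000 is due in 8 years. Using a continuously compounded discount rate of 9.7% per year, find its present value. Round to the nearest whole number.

P = A·e^(−rt) = 121,000·e^(−0.776).
e^(−0.776) ≈ 0.460243307493, so P ≈ 55,689.4402.

$55,689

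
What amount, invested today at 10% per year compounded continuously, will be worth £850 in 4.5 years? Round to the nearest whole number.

£542

P = A·e^(−rt) = 850·e^(−0.45).
e^(−0.45) ≈ 0.637628152, so P ≈ 541.9839.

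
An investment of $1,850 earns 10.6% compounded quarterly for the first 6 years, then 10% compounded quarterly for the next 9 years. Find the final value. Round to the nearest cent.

$8,430.35

Phase 1: 1,850·(1 + 0.0265)^24 ≈ 3,465.6653.
Phase 2: 3,465.6653·(1 + 0.025)^36 ≈ 8,430.3532.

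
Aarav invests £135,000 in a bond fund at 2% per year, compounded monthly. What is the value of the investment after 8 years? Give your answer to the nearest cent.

£158,402.87

Periodic rate = 2%/12 = 0.00166667; periods = 12·8 = 96.
A = 135,000·(1 + 0.02/12)^96 ≈ 135,000·1.17335458692 ≈ 158,402.8692.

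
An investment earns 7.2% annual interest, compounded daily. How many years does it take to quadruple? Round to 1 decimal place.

19.3 years

(1 + 0.00019726)^(365t) = 4.
365t = ln 4 / ln(1 + 0.00019726) ≈ 1.3863/0.000197241 ≈ 7028.4354.
t ≈ 19.2560.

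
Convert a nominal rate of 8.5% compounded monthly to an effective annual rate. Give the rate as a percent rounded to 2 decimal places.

EAR = (1 + 8.5%/12)^12 − 1 = (1 + 0.00708333)^12 − 1.
(1 + 0.00708333)^12 ≈ 1.088391, so EAR ≈ 8.83909%.

8.84%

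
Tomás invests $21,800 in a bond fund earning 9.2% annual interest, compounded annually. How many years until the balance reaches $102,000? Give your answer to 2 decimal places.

17.53 years

We need (1 + 0.092)^t = 4.6789, so t = ln 4.6789 / ln 1.092 ≈ 17.5326.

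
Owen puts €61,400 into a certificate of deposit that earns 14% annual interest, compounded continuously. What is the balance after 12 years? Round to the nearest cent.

A = P·e^(rt) = 61,400·e^(0.14·12) = 61,400·e^1.68.
e^1.68 ≈ 5.36555597112, so A ≈ 329,445.1366.

€329,445.14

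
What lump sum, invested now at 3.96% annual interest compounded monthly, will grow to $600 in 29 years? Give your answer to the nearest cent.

Growth factor = (1 + 0.0033)^348 ≈ 3.14718782.
P = 600/3.14718782 ≈ 190.6464.

$190.65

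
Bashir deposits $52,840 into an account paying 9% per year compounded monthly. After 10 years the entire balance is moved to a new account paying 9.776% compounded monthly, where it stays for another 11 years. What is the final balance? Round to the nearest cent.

$378,007.34

After 10 years at 9%: 52,840 × 2.45135707812 ≈ 129,529.7080.
Then 11 years at 9.776%: 129,529.7080 × 2.91830610155 ≈ 378,007.3372.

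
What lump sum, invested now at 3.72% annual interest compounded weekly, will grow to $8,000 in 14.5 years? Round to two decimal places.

Growth factor = (1 + 0.0372/52)^754 ≈ 1.71464687.
P = 8,000/1.71464687 ≈ 4,665.6837.

$4,665.68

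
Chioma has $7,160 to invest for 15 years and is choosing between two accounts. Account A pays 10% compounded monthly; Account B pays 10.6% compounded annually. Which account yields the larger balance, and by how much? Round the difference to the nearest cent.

A: (1 + 0.1/12)^180 ≈ 4.4539195517, so 7,160 × 4.4539195517 ≈ 31,890.0640.
B: (1 + 0.106)^15 ≈ 4.532386158, so 7,160 × 4.532386158 ≈ 32,451.8849.
Difference ≈ 561.8209 in favor of B.

Account B, by $561.82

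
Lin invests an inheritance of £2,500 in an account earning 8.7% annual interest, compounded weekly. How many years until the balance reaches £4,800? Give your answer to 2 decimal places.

7.50 years

(1 + 0.00167308)^(52t) = 4,800/2,500 = 1.92.
52t·ln(1 + 0.00167308) = ln(1.92); 52t = 0.65233/0.00167168 ≈ 390.2216.
t ≈ 7.5043 years.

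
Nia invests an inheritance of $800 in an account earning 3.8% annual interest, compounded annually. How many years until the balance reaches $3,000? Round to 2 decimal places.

(1 + 0.038)^t = 3,000/800 = 3.75.
t·ln(1 + 0.038) = ln(3.75); t = 1.3218/0.0372958 ≈ 35.4398.

35.44 years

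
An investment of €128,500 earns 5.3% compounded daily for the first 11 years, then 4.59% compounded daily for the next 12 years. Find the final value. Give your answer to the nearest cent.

After 11 years at 5.3%: 128,500 × 1.79132877471 ≈ 230,185.7475.
Then 12 years at 4.59%: 230,185.7475 × 1.73458010623 ≈ 399,275.6184.

€399,275.62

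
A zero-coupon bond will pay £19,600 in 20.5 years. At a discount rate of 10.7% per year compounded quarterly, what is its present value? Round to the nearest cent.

£2,249.83

Periodic rate = 10.7%/4 = 0.02675; 82 periods.
P = 19,600/(1 + 0.02675)^82 ≈ 19,600/8.7117688775 ≈ 2,249.8301.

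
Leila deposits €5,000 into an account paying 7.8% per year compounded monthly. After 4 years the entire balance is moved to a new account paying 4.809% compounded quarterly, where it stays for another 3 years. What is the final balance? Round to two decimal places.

€7,876.14

Phase 1: 5,000·(1 + 0.0065)^48 ≈ 6,823.8804.
Phase 2: 6,823.8804·(1 + 0.0120225)^12 ≈ 7,876.1400.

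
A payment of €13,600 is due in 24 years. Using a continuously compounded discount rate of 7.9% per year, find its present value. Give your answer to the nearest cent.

€2,042.29

P = A·e^(−rt) = 13,600·e^(−1.896).
e^(−1.896) ≈ 0.15016809185, so P ≈ 2,042.2860.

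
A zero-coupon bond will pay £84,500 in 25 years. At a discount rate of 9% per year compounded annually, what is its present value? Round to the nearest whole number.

£9,799

Annual rate = 9% = 0.09; 25 periods.
P = 84,500/(1 + 0.09)^25 ≈ 84,500/8.6230806604 ≈ 9,799.2821.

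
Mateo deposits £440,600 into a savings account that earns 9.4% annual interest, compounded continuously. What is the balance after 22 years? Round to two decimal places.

A = P·e^(rt) = 440,600·e^(0.094·22) = 440,600·e^2.068.
e^2.068 ≈ 7.908989310699, so A ≈ 3,484,700.6903.

£3,484,700.69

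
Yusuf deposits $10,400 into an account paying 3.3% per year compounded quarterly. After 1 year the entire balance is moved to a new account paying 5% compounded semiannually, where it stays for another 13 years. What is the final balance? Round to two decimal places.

$20,423.34

After 1 years at 3.3%: 10,400 × 1.0334106257 ≈ 10,747.4705.
Then 13 years at 5%: 10,747.4705 × 1.9002927008 ≈ 20,423.3398.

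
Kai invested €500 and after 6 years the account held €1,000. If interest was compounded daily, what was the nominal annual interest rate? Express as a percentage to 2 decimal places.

The 2190-period growth factor is 1,000/500 = 2.
r/365 = 2^(1/2190) − 1 ≈ 0.000316556, so r ≈ 365·0.000316556 = 11.55428%.

11.55%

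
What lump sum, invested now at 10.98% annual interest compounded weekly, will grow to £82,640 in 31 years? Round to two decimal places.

Growth factor = (1 + 0.1098/52)^1612 ≈ 29.97043583.
P = 82,640/29.97043583 ≈ 2,757.3840.

£2,757.38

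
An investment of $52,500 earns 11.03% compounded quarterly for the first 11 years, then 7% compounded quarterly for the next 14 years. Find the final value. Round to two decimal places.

$459,073.28

Phase 1: 52,500·(1 + 0.027575)^44 ≈ 173,761.9217.
Phase 2: 173,761.9217·(1 + 0.0175)^56 ≈ 459,073.2774.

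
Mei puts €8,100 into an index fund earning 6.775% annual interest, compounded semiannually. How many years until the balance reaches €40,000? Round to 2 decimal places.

23.97 years

We need (1 + 0.033875)^(2t) = 4.9383, so 2t = ln 4.9383 / ln 1.033875 ≈ 47.9384.
t ≈ 47.9384/2 = 23.9692 years.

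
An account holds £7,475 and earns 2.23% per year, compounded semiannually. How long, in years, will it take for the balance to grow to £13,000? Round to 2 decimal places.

(1 + 0.01115)^(2t) = 13,000/7,475 = 1.7391.
2t·ln(1 + 0.01115) = ln(1.7391); 2t = 0.55339/0.0110883 ≈ 49.9071.
t ≈ 24.9536 years.

24.95 years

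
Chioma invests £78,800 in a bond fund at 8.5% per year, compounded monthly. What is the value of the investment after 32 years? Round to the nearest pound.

Periodic rate = 8.5%/12 = 0.00708333; periods = 12·32 = 384.
A = 78,800·(1 + 0.085/12)^384 ≈ 78,800·15.03546760568 ≈ 1,184,794.8473.

£1,184,795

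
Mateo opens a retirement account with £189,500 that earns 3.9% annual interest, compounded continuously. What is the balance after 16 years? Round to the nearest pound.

A = P·e^(rt) = 189,500·e^(0.039·16) = 189,500·e^0.624.
e^0.624 ≈ 1.86637864529, so A ≈ 353,678.7533.

£353,679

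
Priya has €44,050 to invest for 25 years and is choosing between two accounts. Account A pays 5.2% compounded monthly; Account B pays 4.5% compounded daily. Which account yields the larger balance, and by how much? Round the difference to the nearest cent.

A: (1 + 0.052/12)^300 ≈ 3.65900570065, so 44,050 × 3.65900570065 ≈ 161,179.2011.
B: (1 + 0.045/365)^9125 ≈ 3.08000326295, so 44,050 × 3.08000326295 ≈ 135,674.1437.
Difference ≈ 25,505.0574 in favor of A.

Account A, by €25,505.06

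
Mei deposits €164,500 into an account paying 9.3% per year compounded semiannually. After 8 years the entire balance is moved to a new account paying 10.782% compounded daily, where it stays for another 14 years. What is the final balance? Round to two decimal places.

Phase 1: 164,500·(1 + 0.0465)^16 ≈ 340,403.1930.
Phase 2: 340,403.1930·(1 + 0.10782/365)^5110 ≈ 1,539,769.2899.

€1,539,769.29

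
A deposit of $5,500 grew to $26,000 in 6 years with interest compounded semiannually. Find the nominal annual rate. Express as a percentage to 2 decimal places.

27.64%

(1 + r/2)^12 = 26,000/5,500 = 4.72727.
1 + r/2 = 4.72727^(1/12) ≈ 1.138197, so r/2 ≈ 0.138197.
r ≈ 2·0.138197 = 27.63946%.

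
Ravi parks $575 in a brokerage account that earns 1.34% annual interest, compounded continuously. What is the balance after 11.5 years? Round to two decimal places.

$670.80

A = P·e^(rt) = 575·e^(0.0134·11.5) = 575·e^0.1541.
e^0.1541 ≈ 1.16660754, so A ≈ 670.7993.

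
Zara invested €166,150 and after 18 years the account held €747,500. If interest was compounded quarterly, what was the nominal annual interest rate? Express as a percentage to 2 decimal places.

The 72-period growth factor is 747,500/166,150 = 4.49895.
r/4 = 4.49895^(1/72) − 1 ≈ 0.0211064, so r ≈ 4·0.0211064 = 8.44255%.

8.44%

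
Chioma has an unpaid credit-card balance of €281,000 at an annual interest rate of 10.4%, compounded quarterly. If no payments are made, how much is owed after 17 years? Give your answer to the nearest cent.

Growth factor = (1 + 0.026)^68 ≈ 5.728231125138.
A ≈ 281,000 × 5.728231125138 ≈ 1,609,632.9462.

€1,609,632.95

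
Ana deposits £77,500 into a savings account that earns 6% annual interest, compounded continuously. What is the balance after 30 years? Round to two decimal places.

£468,847.68

A = P·e^(rt) = 77,500·e^(0.06·30) = 77,500·e^1.8.
e^1.8 ≈ 6.04964746441, so A ≈ 468,847.6785.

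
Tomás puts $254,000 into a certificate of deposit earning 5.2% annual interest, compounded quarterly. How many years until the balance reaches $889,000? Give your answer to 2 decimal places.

24.25 years

We need (1 + 0.013)^(4t) = 3.5, so 4t = ln 3.5 / ln 1.013 ≈ 96.9914.
t ≈ 96.9914/4 = 24.2479 years.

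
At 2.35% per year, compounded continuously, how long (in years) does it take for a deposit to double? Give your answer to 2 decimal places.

29.50 years

e^(0.0235t) = 2, so 0.0235t = ln 2 ≈ 0.69315.
t ≈ 0.69315/0.0235 ≈ 29.4956.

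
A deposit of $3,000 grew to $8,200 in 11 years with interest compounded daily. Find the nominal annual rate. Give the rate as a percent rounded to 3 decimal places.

9.142%

(1 + r/365)^4015 = 8,200/3,000 = 2.73333.
1 + r/365 = 2.73333^(1/4015) ≈ 1.00025, so r/365 ≈ 0.000250473.
r ≈ 365·0.000250473 = 9.14225%.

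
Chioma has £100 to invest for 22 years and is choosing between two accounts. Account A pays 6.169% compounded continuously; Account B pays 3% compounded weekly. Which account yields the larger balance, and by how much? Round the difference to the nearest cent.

Account A, by £195.08

Account A growth factor: e^(0.06169·22) = e^1.35718 ≈ 3.88522151; balance ≈ 388.5222.
Account B growth factor: (1 + 0.03/52)^1144 ≈ 1.93442416; balance ≈ 193.4424.
Account A is larger by 195.0797.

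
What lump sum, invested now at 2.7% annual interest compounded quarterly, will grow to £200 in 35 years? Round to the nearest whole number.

£78

Growth factor = (1 + 0.00675)^140 ≈ 2.56465741.
P = 200/2.56465741 ≈ 77.9831.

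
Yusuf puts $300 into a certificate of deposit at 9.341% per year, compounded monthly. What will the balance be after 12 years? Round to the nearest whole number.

Periodic rate = 9.341%/12 = 0.00778417; periods = 12·12 = 144.
A = 300·(1 + 0.09341/12)^144 ≈ 300·3.05438968 ≈ 916.3169.

$916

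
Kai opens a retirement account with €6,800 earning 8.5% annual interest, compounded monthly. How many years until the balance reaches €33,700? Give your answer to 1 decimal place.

(1 + 0.00708333)^(12t) = 33,700/6,800 = 4.9559.
12t·ln(1 + 0.00708333) = ln(4.9559); 12t = 1.6006/0.00705836 ≈ 226.7629.
t ≈ 18.8969 years.

18.9 years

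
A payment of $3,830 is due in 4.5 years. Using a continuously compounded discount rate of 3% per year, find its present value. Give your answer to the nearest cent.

P = A·e^(−rt) = 3,830·e^(−0.135).
e^(−0.135) ≈ 0.8737159117, so P ≈ 3,346.3319.

$3,346.33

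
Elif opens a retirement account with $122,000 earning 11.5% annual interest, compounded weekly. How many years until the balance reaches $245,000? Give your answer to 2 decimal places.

6.07 years

We need (1 + 0.00221154)^(52t) = 2.0082, so 52t = ln 2.0082 / ln 1.002212 ≈ 315.6209.
t ≈ 315.6209/52 = 6.0696 years.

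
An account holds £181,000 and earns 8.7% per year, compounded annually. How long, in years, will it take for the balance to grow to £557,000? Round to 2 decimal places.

13.47 years

(1 + 0.087)^t = 557,000/181,000 = 3.0773.
t·ln(1 + 0.087) = ln(3.0773); t = 1.1241/0.0834216 ≈ 13.4745.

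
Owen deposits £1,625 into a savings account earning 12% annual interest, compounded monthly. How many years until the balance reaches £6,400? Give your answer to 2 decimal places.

11.48 years

(1 + 0.01)^(12t) = 6,400/1,625 = 3.9385.
12t·ln(1 + 0.01) = ln(3.9385); 12t = 1.3708/0.00995033 ≈ 137.7633.
t ≈ 11.4803 years.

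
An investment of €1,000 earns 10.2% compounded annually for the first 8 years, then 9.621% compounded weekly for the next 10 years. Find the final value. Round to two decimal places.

Phase 1: 1,000·(1 + 0.102)^8 ≈ 2,174.9674.
Phase 2: 2,174.9674·(1 + 0.09621/52)^520 ≈ 5,687.2382.

€5,687.24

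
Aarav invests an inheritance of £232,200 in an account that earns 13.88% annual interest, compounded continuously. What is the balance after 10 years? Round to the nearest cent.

A = P·e^(rt) = 232,200·e^(0.1388·10) = 232,200·e^1.388.
e^1.388 ≈ 4.00682837724, so A ≈ 930,385.5492.

£930,385.55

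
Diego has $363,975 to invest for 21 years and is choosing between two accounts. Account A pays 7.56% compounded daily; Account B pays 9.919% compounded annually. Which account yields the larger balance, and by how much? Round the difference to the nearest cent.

Account A growth factor: (1 + 0.0756/365)^7665 ≈ 4.891189904961; balance ≈ 1,780,270.8457.
Account B growth factor: (1 + 0.09919)^21 ≈ 7.286653909332; balance ≈ 2,652,159.8566.
Account B is larger by 871,889.0110.

Account B, by $871,889.01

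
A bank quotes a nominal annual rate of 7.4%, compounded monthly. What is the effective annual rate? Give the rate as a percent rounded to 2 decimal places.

One year is 12 periods at 0.00616667 each: (1 + 0.00616667)^12 ≈ 1.076562.
EAR = 1.076562 − 1 ≈ 7.65621%.

7.66%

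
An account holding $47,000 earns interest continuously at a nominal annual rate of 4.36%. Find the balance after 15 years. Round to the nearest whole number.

$90,391

A = P·e^(rt) = 47,000·e^(0.0436·15) = 47,000·e^0.654.
e^0.654 ≈ 1.9232183371, so A ≈ 90,391.2618.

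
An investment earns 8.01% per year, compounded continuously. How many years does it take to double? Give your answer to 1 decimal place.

e^(0.0801t) = 2, so 0.0801t = ln 2 ≈ 0.69315.
t ≈ 0.69315/0.0801 ≈ 8.6535.

8.7 years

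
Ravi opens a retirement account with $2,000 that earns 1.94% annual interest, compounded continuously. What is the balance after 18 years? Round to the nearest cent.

$2,835.87

A = P·e^(rt) = 2,000·e^(0.0194·18) = 2,000·e^0.3492.
e^0.3492 ≈ 1.417932749, so A ≈ 2,835.8655.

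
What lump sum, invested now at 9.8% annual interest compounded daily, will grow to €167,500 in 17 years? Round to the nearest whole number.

Growth factor = (1 + 0.098/365)^6205 ≈ 5.28977856185.
P = 167,500/5.28977856185 ≈ 31,664.8416.

€31,665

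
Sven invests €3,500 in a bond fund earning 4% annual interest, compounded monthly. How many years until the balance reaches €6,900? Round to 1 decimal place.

17.0 years

(1 + 0.00333333)^(12t) = 6,900/3,500 = 1.9714.
12t·ln(1 + 0.00333333) = ln(1.9714); 12t = 0.67876/0.00332779 ≈ 203.9667.
t ≈ 16.9972 years.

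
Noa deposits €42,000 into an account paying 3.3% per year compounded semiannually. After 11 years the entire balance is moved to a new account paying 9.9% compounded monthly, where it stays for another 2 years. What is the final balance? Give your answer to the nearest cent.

Phase 1: 42,000·(1 + 0.0165)^22 ≈ 60,202.1104.
Phase 2: 60,202.1104·(1 + 0.00825)^24 ≈ 73,324.5240.

€73,324.52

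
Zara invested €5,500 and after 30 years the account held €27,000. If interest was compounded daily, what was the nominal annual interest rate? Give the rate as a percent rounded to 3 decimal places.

5.304%

(1 + r/365)^10950 = 27,000/5,500 = 4.90909.
1 + r/365 = 4.90909^(1/10950) ≈ 1.000145, so r/365 ≈ 0.000145315.
r ≈ 365·0.000145315 = 5.30401%.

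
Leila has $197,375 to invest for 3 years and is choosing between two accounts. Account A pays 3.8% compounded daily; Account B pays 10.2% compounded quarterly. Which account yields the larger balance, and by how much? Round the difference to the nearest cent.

A: (1 + 0.038/365)^1095 ≈ 1.12074547455, so 197,375 × 1.12074547455 ≈ 221,207.1380.
B: (1 + 0.0255)^12 ≈ 1.35278249997, so 197,375 × 1.35278249997 ≈ 267,005.4459.
Difference ≈ 45,798.3079 in favor of B.

Account B, by $45,798.31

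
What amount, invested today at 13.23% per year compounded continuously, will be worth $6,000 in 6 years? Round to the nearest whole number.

$2,713

P = A·e^(−rt) = 6,000·e^(−0.7938).
e^(−0.7938) ≈ 0.4521234577, so P ≈ 2,712.7407.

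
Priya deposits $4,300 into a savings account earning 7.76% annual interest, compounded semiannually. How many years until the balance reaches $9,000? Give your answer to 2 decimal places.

9.70 years

We need (1 + 0.0388)^(2t) = 2.093, so 2t = ln 2.093 / ln 1.0388 ≈ 19.4033.
t ≈ 19.4033/2 = 9.7016 years.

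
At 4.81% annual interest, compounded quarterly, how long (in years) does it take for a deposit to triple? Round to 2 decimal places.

(1 + 0.012025)^(4t) = 3.
4t = ln 3 / ln(1 + 0.012025) ≈ 1.0986/0.0119533 ≈ 91.9089.
t ≈ 22.9772.

22.98 years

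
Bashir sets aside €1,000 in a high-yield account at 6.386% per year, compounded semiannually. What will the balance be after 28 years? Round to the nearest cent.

€5,813.17

Growth factor = (1 + 0.03193)^56 ≈ 5.813174324.
A ≈ 1,000 × 5.813174324 ≈ 5,813.1743.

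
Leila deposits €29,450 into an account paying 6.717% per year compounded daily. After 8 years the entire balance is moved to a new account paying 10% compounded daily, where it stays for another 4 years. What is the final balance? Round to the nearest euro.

€75,185

After 8 years at 6.717%: 29,450 × 1.7113979679 ≈ 50,400.6702.
Then 4 years at 10%: 50,400.6702 × 1.491742971 ≈ 75,184.8454.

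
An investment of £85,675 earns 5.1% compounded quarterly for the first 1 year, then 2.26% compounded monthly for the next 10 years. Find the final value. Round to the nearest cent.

£112,959.14

After 1 years at 5.1%: 85,675 × 1.05198369211 ≈ 90,128.7028.
Then 10 years at 2.26%: 90,128.7028 × 1.25330924629 ≈ 112,959.1366.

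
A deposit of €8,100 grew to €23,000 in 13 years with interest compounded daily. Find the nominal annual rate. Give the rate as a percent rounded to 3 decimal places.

8.029%

(1 + r/365)^4745 = 23,000/8,100 = 2.83951.
1 + r/365 = 2.83951^(1/4745) ≈ 1.00022, so r/365 ≈ 0.000219967.
r ≈ 365·0.000219967 = 8.02881%.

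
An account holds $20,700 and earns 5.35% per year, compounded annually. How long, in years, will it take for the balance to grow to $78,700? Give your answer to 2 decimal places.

(1 + 0.0535)^t = 78,700/20,700 = 3.8019.
t·ln(1 + 0.0535) = ln(3.8019); t = 1.3355/0.052118 ≈ 25.6247.

25.62 years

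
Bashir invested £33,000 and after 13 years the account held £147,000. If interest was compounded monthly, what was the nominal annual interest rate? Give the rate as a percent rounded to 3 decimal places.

11.547%

The 156-period growth factor is 147,000/33,000 = 4.45455.
r/12 = 4.45455^(1/156) − 1 ≈ 0.00962244, so r ≈ 12·0.00962244 = 11.54693%.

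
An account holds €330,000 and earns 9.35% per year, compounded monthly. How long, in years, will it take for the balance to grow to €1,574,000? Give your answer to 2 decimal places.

(1 + 0.00779167)^(12t) = 1,574,000/330,000 = 4.7697.
12t·ln(1 + 0.00779167) = ln(4.7697); 12t = 1.5623/0.00776147 ≈ 201.2870.
t ≈ 16.7739 years.

16.77 years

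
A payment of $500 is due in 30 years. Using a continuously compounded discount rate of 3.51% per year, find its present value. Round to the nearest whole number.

$174

P = A·e^(−rt) = 500·e^(−1.053).
e^(−1.053) ≈ 0.348889509, so P ≈ 174.4448.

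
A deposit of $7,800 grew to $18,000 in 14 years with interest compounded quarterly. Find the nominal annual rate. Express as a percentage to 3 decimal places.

6.018%

The 56-period growth factor is 18,000/7,800 = 2.30769.
r/4 = 2.30769^(1/56) − 1 ≈ 0.0150451, so r ≈ 4·0.0150451 = 6.01802%.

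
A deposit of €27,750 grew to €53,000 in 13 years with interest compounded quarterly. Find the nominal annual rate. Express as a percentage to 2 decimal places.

The 52-period growth factor is 53,000/27,750 = 1.90991.
r/4 = 1.90991^(1/52) − 1 ≈ 0.0125211, so r ≈ 4·0.0125211 = 5.00845%.

5.01%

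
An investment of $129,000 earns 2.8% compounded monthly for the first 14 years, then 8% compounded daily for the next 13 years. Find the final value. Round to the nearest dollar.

After 14 years at 2.8%: 129,000 × 1.47926209182 ≈ 190,824.8098.
Then 13 years at 8%: 190,824.8098 × 2.8288946266 ≈ 539,823.2792.

$539,823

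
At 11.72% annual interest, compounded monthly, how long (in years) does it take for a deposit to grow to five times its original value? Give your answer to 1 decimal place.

(1 + 0.00976667)^(12t) = 5.
12t = ln 5 / ln(1 + 0.00976667) ≈ 1.6094/0.00971928 ≈ 165.5923.
t ≈ 13.7994.

13.8 years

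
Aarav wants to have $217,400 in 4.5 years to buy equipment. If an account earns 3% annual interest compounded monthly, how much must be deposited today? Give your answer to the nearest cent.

$189,977.84

Periodic rate = 3%/12 = 0.0025; 54 periods.
P = 217,400/(1 + 0.0025)^54 ≈ 217,400/1.14434398131 ≈ 189,977.8419.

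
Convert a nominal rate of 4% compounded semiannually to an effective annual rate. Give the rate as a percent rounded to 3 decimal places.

One year is 2 periods at 0.02 each: (1 + 0.02)^2 ≈ 1.0404.
EAR = 1.0404 − 1 ≈ 4.04000%.

4.040%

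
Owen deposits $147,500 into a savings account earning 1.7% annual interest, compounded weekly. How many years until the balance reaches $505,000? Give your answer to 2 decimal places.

72.41 years

(1 + 0.000326923)^(52t) = 505,000/147,500 = 3.4237.
52t·ln(1 + 0.000326923) = ln(3.4237); 52t = 1.2307/0.00032687 ≈ 3765.2020.
t ≈ 72.4077 years.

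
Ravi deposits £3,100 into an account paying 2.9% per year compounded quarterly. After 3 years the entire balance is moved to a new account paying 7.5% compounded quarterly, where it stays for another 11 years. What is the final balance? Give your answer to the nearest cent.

£7,655.69

Phase 1: 3,100·(1 + 0.00725)^12 ≈ 3,380.7185.
Phase 2: 3,380.7185·(1 + 0.01875)^44 ≈ 7,655.6904.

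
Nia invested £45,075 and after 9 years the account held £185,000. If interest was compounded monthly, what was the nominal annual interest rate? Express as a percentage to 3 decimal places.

15.792%

The 108-period growth factor is 185,000/45,075 = 4.10427.
r/12 = 4.10427^(1/108) − 1 ≈ 0.0131602, so r ≈ 12·0.0131602 = 15.79221%.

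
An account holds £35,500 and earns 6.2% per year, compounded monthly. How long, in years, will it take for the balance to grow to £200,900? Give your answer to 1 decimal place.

We need (1 + 0.00516667)^(12t) = 5.6592, so 12t = ln 5.6592 / ln 1.005167 ≈ 336.3384.
t ≈ 336.3384/12 = 28.0282 years.

28.0 years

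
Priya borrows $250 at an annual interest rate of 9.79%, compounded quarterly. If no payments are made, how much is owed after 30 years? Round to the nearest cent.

Growth factor = (1 + 0.024475)^120 ≈ 18.20387257.
A ≈ 250 × 18.20387257 ≈ 4,550.9681.

$4,550.97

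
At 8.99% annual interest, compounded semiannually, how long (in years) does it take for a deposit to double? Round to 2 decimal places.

(1 + 0.04495)^(2t) = 2.
2t = ln 2 / ln(1 + 0.04495) ≈ 0.69315/0.043969 ≈ 15.7644.
t ≈ 7.8822.

7.88 years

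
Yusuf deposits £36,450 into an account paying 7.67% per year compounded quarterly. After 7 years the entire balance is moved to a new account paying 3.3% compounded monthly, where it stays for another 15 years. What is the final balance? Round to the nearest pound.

Phase 1: 36,450·(1 + 0.019175)^28 ≈ 62,038.7258.
Phase 2: 62,038.7258·(1 + 0.00275)^180 ≈ 101,705.3005.

£101,705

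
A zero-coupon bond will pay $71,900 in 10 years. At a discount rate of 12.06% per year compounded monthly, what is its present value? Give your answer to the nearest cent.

$21,656.29

Periodic rate = 12.06%/12 = 0.01005; 120 periods.
P = 71,900/(1 + 0.01005)^120 ≈ 71,900/3.3200510171 ≈ 21,656.2937.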